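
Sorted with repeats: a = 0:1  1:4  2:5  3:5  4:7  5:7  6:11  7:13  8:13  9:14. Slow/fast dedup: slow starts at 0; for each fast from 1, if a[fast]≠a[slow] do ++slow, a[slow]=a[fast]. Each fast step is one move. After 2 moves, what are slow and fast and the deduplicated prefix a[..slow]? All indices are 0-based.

(s=0,f=1) a[fast]=4≠a[slow]=1 write a[1]=4 → slow++,fast++
(s=1,f=2) a[fast]=5≠a[slow]=4 write a[2]=5 → slow++,fast++

slow=2, fast=3, prefix=[1, 4, 5]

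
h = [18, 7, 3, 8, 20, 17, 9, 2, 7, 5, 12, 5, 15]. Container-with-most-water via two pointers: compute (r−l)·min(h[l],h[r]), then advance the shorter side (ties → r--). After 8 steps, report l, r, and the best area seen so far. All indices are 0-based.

l=0, r=4, best area=180

l=0 r=12: min(18,15)*12=180 best=180 *, r--
l=0 r=11: min(18,5)*11=55 best=180, r--
l=0 r=10: min(18,12)*10=120 best=180, r--
l=0 r=9: min(18,5)*9=45 best=180, r--
l=0 r=8: min(18,7)*8=56 best=180, r--
l=0 r=7: min(18,2)*7=14 best=180, r--
l=0 r=6: min(18,9)*6=54 best=180, r--
l=0 r=5: min(18,17)*5=85 best=180, r--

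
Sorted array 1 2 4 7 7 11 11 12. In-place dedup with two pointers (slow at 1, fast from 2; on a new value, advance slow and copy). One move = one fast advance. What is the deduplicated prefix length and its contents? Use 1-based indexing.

(s=1,f=2) a[fast]=2≠a[slow]=1 write a[2]=2 → slow++,fast++
(s=2,f=3) a[fast]=4≠a[slow]=2 write a[3]=4 → slow++,fast++
(s=3,f=4) a[fast]=7≠a[slow]=4 write a[4]=7 → slow++,fast++
(s=4,f=5) a[fast]=7=a[slow] dup → fast++
(s=4,f=6) a[fast]=11≠a[slow]=7 write a[5]=11 → slow++,fast++
(s=5,f=7) a[fast]=11=a[slow] dup → fast++
(s=5,f=8) a[fast]=12≠a[slow]=11 write a[6]=12 → slow++,fast++

length 6; prefix = [1, 2, 4, 7, 11, 12]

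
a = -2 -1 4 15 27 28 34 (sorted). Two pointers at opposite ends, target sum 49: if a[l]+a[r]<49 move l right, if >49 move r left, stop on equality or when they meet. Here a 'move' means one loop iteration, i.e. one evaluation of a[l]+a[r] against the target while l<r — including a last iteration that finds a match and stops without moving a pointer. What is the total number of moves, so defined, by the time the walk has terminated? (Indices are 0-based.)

4 moves

[0,6] -2+34=32 <49 → l++
[1,6] -1+34=33 <49 → l++
[2,6] 4+34=38 <49 → l++
[3,6] 15+34=49 → found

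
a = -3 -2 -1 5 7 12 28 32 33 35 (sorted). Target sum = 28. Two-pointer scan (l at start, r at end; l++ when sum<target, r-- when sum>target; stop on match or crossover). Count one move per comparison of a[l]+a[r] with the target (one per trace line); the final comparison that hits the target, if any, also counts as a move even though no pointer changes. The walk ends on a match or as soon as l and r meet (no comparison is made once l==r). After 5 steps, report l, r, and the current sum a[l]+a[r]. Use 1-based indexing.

[1,10] -3+35=32 >28 → r--
[1,9] -3+33=30 >28 → r--
[1,8] -3+32=29 >28 → r--
[1,7] -3+28=25 <28 → l++
[2,7] -2+28=26 <28 → l++

l=3, r=7, sum=27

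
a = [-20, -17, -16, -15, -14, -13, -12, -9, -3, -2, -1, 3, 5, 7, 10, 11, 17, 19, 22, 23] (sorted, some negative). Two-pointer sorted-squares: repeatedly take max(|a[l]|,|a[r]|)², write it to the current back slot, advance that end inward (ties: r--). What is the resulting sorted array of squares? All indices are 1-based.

l=1 r=20: |-20|<=|23| out[20]=529, r--
l=1 r=19: |-20|<=|22| out[19]=484, r--
l=1 r=18: |-20|>|19| out[18]=400, l++
l=2 r=18: |-17|<=|19| out[17]=361, r--
l=2 r=17: |-17|<=|17| out[16]=289, r--
l=2 r=16: |-17|>|11| out[15]=289, l++
l=3 r=16: |-16|>|11| out[14]=256, l++
l=4 r=16: |-15|>|11| out[13]=225, l++
l=5 r=16: |-14|>|11| out[12]=196, l++
l=6 r=16: |-13|>|11| out[11]=169, l++
l=7 r=16: |-12|>|11| out[10]=144, l++
l=8 r=16: |-9|<=|11| out[9]=121, r--
l=8 r=15: |-9|<=|10| out[8]=100, r--
l=8 r=14: |-9|>|7| out[7]=81, l++
l=9 r=14: |-3|<=|7| out[6]=49, r--
l=9 r=13: |-3|<=|5| out[5]=25, r--
l=9 r=12: |-3|<=|3| out[4]=9, r--
l=9 r=11: |-3|>|-1| out[3]=9, l++
l=10 r=11: |-2|>|-1| out[2]=4, l++
l=11 r=11: |-1|<=|-1| out[1]=1, r--

[1, 4, 9, 9, 25, 49, 81, 100, 121, 144, 169, 196, 225, 256, 289, 289, 361, 400, 484, 529]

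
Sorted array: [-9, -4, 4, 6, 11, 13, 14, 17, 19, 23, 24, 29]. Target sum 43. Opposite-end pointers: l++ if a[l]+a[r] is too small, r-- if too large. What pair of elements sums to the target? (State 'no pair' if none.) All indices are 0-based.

[0,11] -9+29=20 <43 → l++
[1,11] -4+29=25 <43 → l++
[2,11] 4+29=33 <43 → l++
[3,11] 6+29=35 <43 → l++
[4,11] 11+29=40 <43 → l++
[5,11] 13+29=42 <43 → l++
[6,11] 14+29=43 → found

(14, 29)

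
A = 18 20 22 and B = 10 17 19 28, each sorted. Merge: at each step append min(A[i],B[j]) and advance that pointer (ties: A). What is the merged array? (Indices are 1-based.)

[10, 17, 18, 19, 20, 22, 28]

i=1 j=1: A[i]=18>B[j]=10 take 10, j++
i=1 j=2: A[i]=18>B[j]=17 take 17, j++
i=1 j=3: A[i]=18<=B[j]=19 take 18, i++
i=2 j=3: A[i]=20>B[j]=19 take 19, j++
i=2 j=4: A[i]=20<=B[j]=28 take 20, i++
i=3 j=4: A[i]=22<=B[j]=28 take 22, i++
i=4 j=4: A done, take B[j]=28, j++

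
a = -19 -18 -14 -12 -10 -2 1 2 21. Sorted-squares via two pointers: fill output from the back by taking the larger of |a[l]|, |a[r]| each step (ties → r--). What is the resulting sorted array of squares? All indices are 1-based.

l=1 r=9: |-19|<=|21| out[9]=441, r--
l=1 r=8: |-19|>|2| out[8]=361, l++
l=2 r=8: |-18|>|2| out[7]=324, l++
l=3 r=8: |-14|>|2| out[6]=196, l++
l=4 r=8: |-12|>|2| out[5]=144, l++
l=5 r=8: |-10|>|2| out[4]=100, l++
l=6 r=8: |-2|<=|2| out[3]=4, r--
l=6 r=7: |-2|>|1| out[2]=4, l++
l=7 r=7: |1|<=|1| out[1]=1, r--

[1, 4, 4, 100, 144, 196, 324, 361, 441]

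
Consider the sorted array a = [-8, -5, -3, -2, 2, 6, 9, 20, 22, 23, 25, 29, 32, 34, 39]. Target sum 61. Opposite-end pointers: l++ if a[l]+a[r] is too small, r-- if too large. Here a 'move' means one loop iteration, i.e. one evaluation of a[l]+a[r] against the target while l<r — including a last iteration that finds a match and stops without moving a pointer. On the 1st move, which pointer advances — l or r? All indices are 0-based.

l=0 r=14: -8+39=31 <61, l++

l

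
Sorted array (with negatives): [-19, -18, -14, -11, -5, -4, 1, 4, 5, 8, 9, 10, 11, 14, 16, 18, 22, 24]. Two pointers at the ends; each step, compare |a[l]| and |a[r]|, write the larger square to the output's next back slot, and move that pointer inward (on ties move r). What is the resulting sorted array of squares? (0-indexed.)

l=0 r=17: |-19|<=|24| out[17]=576, r--
l=0 r=16: |-19|<=|22| out[16]=484, r--
l=0 r=15: |-19|>|18| out[15]=361, l++
l=1 r=15: |-18|<=|18| out[14]=324, r--
l=1 r=14: |-18|>|16| out[13]=324, l++
l=2 r=14: |-14|<=|16| out[12]=256, r--
l=2 r=13: |-14|<=|14| out[11]=196, r--
l=2 r=12: |-14|>|11| out[10]=196, l++
l=3 r=12: |-11|<=|11| out[9]=121, r--
l=3 r=11: |-11|>|10| out[8]=121, l++
l=4 r=11: |-5|<=|10| out[7]=100, r--
l=4 r=10: |-5|<=|9| out[6]=81, r--
l=4 r=9: |-5|<=|8| out[5]=64, r--
l=4 r=8: |-5|<=|5| out[4]=25, r--
l=4 r=7: |-5|>|4| out[3]=25, l++
l=5 r=7: |-4|<=|4| out[2]=16, r--
l=5 r=6: |-4|>|1| out[1]=16, l++
l=6 r=6: |1|<=|1| out[0]=1, r--

[1, 16, 16, 25, 25, 64, 81, 100, 121, 121, 196, 196, 256, 324, 324, 361, 484, 576]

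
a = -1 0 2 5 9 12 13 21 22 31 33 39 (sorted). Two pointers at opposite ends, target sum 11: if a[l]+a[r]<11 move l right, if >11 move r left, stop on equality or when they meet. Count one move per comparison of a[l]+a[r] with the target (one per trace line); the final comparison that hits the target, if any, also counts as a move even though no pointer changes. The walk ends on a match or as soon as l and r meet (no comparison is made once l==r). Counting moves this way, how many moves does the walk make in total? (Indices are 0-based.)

l=0 r=11: -1+39=38 >11, r--
l=0 r=10: -1+33=32 >11, r--
l=0 r=9: -1+31=30 >11, r--
l=0 r=8: -1+22=21 >11, r--
l=0 r=7: -1+21=20 >11, r--
l=0 r=6: -1+13=12 >11, r--
l=0 r=5: -1+12=11, found

7 moves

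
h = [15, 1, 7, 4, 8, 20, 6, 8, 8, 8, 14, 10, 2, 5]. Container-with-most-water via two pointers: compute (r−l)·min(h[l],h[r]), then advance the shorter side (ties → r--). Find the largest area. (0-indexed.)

[0,13] min(15,5)*13=65 best=65 * → r--
[0,12] min(15,2)*12=24 best=65 → r--
[0,11] min(15,10)*11=110 best=110 * → r--
[0,10] min(15,14)*10=140 best=140 * → r--
[0,9] min(15,8)*9=72 best=140 → r--
[0,8] min(15,8)*8=64 best=140 → r--
[0,7] min(15,8)*7=56 best=140 → r--
[0,6] min(15,6)*6=36 best=140 → r--
[0,5] min(15,20)*5=75 best=140 → l++
[1,5] min(1,20)*4=4 best=140 → l++
[2,5] min(7,20)*3=21 best=140 → l++
[3,5] min(4,20)*2=8 best=140 → l++
[4,5] min(8,20)*1=8 best=140 → l++

max area = 140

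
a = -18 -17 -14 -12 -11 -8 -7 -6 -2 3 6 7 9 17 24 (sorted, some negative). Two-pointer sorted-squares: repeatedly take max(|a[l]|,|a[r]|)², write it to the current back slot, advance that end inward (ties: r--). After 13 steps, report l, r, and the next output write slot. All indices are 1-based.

[1,15] |-18|<=|24| out[15]=576 → r--
[1,14] |-18|>|17| out[14]=324 → l++
[2,14] |-17|<=|17| out[13]=289 → r--
[2,13] |-17|>|9| out[12]=289 → l++
[3,13] |-14|>|9| out[11]=196 → l++
[4,13] |-12|>|9| out[10]=144 → l++
[5,13] |-11|>|9| out[9]=121 → l++
[6,13] |-8|<=|9| out[8]=81 → r--
[6,12] |-8|>|7| out[7]=64 → l++
[7,12] |-7|<=|7| out[6]=49 → r--
[7,11] |-7|>|6| out[5]=49 → l++
[8,11] |-6|<=|6| out[4]=36 → r--
[8,10] |-6|>|3| out[3]=36 → l++

l=9, r=10, next write slot=2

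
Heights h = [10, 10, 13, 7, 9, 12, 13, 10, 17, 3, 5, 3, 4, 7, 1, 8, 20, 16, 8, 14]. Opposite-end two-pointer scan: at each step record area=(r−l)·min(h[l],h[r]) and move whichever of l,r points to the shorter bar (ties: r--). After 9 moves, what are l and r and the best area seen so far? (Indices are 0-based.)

[0,19] min(10,14)*19=190 best=190 * → l++
[1,19] min(10,14)*18=180 best=190 → l++
[2,19] min(13,14)*17=221 best=221 * → l++
[3,19] min(7,14)*16=112 best=221 → l++
[4,19] min(9,14)*15=135 best=221 → l++
[5,19] min(12,14)*14=168 best=221 → l++
[6,19] min(13,14)*13=169 best=221 → l++
[7,19] min(10,14)*12=120 best=221 → l++
[8,19] min(17,14)*11=154 best=221 → r--

l=8, r=18, best area=221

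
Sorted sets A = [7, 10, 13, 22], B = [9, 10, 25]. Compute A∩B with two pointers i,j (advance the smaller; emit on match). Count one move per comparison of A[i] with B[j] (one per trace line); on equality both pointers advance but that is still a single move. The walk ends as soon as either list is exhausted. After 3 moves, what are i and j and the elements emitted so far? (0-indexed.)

[i=0,j=0] 7<9 → i++
[i=1,j=0] 10>9 → j++
[i=1,j=1] 10==10 emit → i++,j++

i=2, j=2, emitted=[10]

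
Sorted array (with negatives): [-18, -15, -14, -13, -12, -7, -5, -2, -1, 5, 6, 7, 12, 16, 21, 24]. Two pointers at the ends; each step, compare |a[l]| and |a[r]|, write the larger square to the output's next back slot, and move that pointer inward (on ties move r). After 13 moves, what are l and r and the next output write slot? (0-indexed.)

l=6, r=8, next write slot=2

l=0 r=15: |-18|<=|24| out[15]=576, r--
l=0 r=14: |-18|<=|21| out[14]=441, r--
l=0 r=13: |-18|>|16| out[13]=324, l++
l=1 r=13: |-15|<=|16| out[12]=256, r--
l=1 r=12: |-15|>|12| out[11]=225, l++
l=2 r=12: |-14|>|12| out[10]=196, l++
l=3 r=12: |-13|>|12| out[9]=169, l++
l=4 r=12: |-12|<=|12| out[8]=144, r--
l=4 r=11: |-12|>|7| out[7]=144, l++
l=5 r=11: |-7|<=|7| out[6]=49, r--
l=5 r=10: |-7|>|6| out[5]=49, l++
l=6 r=10: |-5|<=|6| out[4]=36, r--
l=6 r=9: |-5|<=|5| out[3]=25, r--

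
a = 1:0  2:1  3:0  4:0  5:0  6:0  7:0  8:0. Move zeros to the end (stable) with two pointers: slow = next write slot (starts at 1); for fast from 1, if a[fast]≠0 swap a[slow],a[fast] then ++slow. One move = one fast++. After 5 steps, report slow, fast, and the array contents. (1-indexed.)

slow=2, fast=6, a=[1, 0, 0, 0, 0, 0, 0, 0]

(s=1,f=1) a[fast]=0 → fast++
(s=1,f=2) a[fast]=1≠0 swap→a[1]=1 → slow++,fast++
(s=2,f=3) a[fast]=0 → fast++
(s=2,f=4) a[fast]=0 → fast++
(s=2,f=5) a[fast]=0 → fast++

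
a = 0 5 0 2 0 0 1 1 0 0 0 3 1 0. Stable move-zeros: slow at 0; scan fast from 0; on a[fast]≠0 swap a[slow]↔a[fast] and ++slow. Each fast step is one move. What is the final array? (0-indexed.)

[5, 2, 1, 1, 3, 1, 0, 0, 0, 0, 0, 0, 0, 0]

slow=0 fast=0: a[fast]=0, fast++
slow=0 fast=1: a[fast]=5≠0 swap→a[0]=5, slow++,fast++
slow=1 fast=2: a[fast]=0, fast++
slow=1 fast=3: a[fast]=2≠0 swap→a[1]=2, slow++,fast++
slow=2 fast=4: a[fast]=0, fast++
slow=2 fast=5: a[fast]=0, fast++
slow=2 fast=6: a[fast]=1≠0 swap→a[2]=1, slow++,fast++
slow=3 fast=7: a[fast]=1≠0 swap→a[3]=1, slow++,fast++
slow=4 fast=8: a[fast]=0, fast++
slow=4 fast=9: a[fast]=0, fast++
slow=4 fast=10: a[fast]=0, fast++
slow=4 fast=11: a[fast]=3≠0 swap→a[4]=3, slow++,fast++
slow=5 fast=12: a[fast]=1≠0 swap→a[5]=1, slow++,fast++
slow=6 fast=13: a[fast]=0, fast++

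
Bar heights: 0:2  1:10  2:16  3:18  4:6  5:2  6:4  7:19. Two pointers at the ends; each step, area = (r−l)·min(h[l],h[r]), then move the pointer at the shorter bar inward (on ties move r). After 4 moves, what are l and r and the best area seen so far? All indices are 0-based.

l=4, r=7, best area=80

l=0 r=7: min(2,19)*7=14 best=14 *, l++
l=1 r=7: min(10,19)*6=60 best=60 *, l++
l=2 r=7: min(16,19)*5=80 best=80 *, l++
l=3 r=7: min(18,19)*4=72 best=80, l++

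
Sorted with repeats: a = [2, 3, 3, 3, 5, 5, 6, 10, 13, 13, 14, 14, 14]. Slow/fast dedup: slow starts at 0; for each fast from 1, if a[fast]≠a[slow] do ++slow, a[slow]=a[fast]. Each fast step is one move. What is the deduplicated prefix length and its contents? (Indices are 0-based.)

length 7; prefix = [2, 3, 5, 6, 10, 13, 14]

slow=0 fast=1: a[fast]=3≠a[slow]=2 write a[1]=3, slow++,fast++
slow=1 fast=2: a[fast]=3=a[slow] dup, fast++
slow=1 fast=3: a[fast]=3=a[slow] dup, fast++
slow=1 fast=4: a[fast]=5≠a[slow]=3 write a[2]=5, slow++,fast++
slow=2 fast=5: a[fast]=5=a[slow] dup, fast++
slow=2 fast=6: a[fast]=6≠a[slow]=5 write a[3]=6, slow++,fast++
slow=3 fast=7: a[fast]=10≠a[slow]=6 write a[4]=10, slow++,fast++
slow=4 fast=8: a[fast]=13≠a[slow]=10 write a[5]=13, slow++,fast++
slow=5 fast=9: a[fast]=13=a[slow] dup, fast++
slow=5 fast=10: a[fast]=14≠a[slow]=13 write a[6]=14, slow++,fast++
slow=6 fast=11: a[fast]=14=a[slow] dup, fast++
slow=6 fast=12: a[fast]=14=a[slow] dup, fast++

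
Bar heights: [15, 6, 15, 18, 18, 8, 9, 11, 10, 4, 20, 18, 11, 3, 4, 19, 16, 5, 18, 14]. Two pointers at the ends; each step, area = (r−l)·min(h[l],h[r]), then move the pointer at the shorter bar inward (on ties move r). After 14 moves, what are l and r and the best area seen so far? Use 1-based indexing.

[1,20] min(15,14)*19=266 best=266 * → r--
[1,19] min(15,18)*18=270 best=270 * → l++
[2,19] min(6,18)*17=102 best=270 → l++
[3,19] min(15,18)*16=240 best=270 → l++
[4,19] min(18,18)*15=270 best=270 → r--
[4,18] min(18,5)*14=70 best=270 → r--
[4,17] min(18,16)*13=208 best=270 → r--
[4,16] min(18,19)*12=216 best=270 → l++
[5,16] min(18,19)*11=198 best=270 → l++
[6,16] min(8,19)*10=80 best=270 → l++
[7,16] min(9,19)*9=81 best=270 → l++
[8,16] min(11,19)*8=88 best=270 → l++
[9,16] min(10,19)*7=70 best=270 → l++
[10,16] min(4,19)*6=24 best=270 → l++

l=11, r=16, best area=270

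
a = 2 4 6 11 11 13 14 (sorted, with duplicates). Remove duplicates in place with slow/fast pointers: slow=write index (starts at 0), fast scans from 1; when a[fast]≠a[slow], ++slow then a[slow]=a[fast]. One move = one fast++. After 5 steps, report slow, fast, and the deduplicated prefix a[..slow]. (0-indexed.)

slow=0 fast=1: a[fast]=4≠a[slow]=2 write a[1]=4, slow++,fast++
slow=1 fast=2: a[fast]=6≠a[slow]=4 write a[2]=6, slow++,fast++
slow=2 fast=3: a[fast]=11≠a[slow]=6 write a[3]=11, slow++,fast++
slow=3 fast=4: a[fast]=11=a[slow] dup, fast++
slow=3 fast=5: a[fast]=13≠a[slow]=11 write a[4]=13, slow++,fast++

slow=4, fast=6, prefix=[2, 4, 6, 11, 13]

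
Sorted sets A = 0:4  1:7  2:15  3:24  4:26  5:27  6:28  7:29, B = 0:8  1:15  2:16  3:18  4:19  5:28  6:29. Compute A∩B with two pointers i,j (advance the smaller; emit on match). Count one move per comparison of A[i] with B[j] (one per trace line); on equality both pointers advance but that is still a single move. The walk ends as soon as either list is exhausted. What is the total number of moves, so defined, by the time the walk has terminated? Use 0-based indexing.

[i=0,j=0] 4<8 → i++
[i=1,j=0] 7<8 → i++
[i=2,j=0] 15>8 → j++
[i=2,j=1] 15==15 emit → i++,j++
[i=3,j=2] 24>16 → j++
[i=3,j=3] 24>18 → j++
[i=3,j=4] 24>19 → j++
[i=3,j=5] 24<28 → i++
[i=4,j=5] 26<28 → i++
[i=5,j=5] 27<28 → i++
[i=6,j=5] 28==28 emit → i++,j++
[i=7,j=6] 29==29 emit → i++,j++

12 moves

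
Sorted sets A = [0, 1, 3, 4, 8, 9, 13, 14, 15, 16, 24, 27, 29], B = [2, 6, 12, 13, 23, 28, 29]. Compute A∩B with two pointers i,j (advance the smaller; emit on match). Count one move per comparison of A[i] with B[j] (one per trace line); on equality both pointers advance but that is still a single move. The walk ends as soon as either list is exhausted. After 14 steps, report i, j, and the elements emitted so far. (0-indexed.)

i=0 j=0: 0<2, i++
i=1 j=0: 1<2, i++
i=2 j=0: 3>2, j++
i=2 j=1: 3<6, i++
i=3 j=1: 4<6, i++
i=4 j=1: 8>6, j++
i=4 j=2: 8<12, i++
i=5 j=2: 9<12, i++
i=6 j=2: 13>12, j++
i=6 j=3: 13==13 emit, i++,j++
i=7 j=4: 14<23, i++
i=8 j=4: 15<23, i++
i=9 j=4: 16<23, i++
i=10 j=4: 24>23, j++

i=10, j=5, emitted=[13]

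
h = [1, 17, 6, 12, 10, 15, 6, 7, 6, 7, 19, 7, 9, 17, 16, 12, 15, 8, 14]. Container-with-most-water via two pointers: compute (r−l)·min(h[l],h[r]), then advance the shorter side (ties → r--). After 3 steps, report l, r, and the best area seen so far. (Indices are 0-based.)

l=0 r=18: min(1,14)*18=18 best=18 *, l++
l=1 r=18: min(17,14)*17=238 best=238 *, r--
l=1 r=17: min(17,8)*16=128 best=238, r--

l=1, r=16, best area=238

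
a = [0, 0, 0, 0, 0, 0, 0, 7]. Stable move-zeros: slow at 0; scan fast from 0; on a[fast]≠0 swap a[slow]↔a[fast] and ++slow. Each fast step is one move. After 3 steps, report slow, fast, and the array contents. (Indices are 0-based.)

slow=0, fast=3, a=[0, 0, 0, 0, 0, 0, 0, 7]

slow=0 fast=0: a[fast]=0, fast++
slow=0 fast=1: a[fast]=0, fast++
slow=0 fast=2: a[fast]=0, fast++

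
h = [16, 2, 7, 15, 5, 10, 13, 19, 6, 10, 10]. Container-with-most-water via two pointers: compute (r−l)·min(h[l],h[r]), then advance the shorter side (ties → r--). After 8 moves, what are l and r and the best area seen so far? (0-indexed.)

[0,10] min(16,10)*10=100 best=100 * → r--
[0,9] min(16,10)*9=90 best=100 → r--
[0,8] min(16,6)*8=48 best=100 → r--
[0,7] min(16,19)*7=112 best=112 * → l++
[1,7] min(2,19)*6=12 best=112 → l++
[2,7] min(7,19)*5=35 best=112 → l++
[3,7] min(15,19)*4=60 best=112 → l++
[4,7] min(5,19)*3=15 best=112 → l++

l=5, r=7, best area=112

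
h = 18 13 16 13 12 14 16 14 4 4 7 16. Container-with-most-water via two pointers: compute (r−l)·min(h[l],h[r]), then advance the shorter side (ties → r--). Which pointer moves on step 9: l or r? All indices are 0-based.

r

[0,11] min(18,16)*11=176 best=176 * → r--
[0,10] min(18,7)*10=70 best=176 → r--
[0,9] min(18,4)*9=36 best=176 → r--
[0,8] min(18,4)*8=32 best=176 → r--
[0,7] min(18,14)*7=98 best=176 → r--
[0,6] min(18,16)*6=96 best=176 → r--
[0,5] min(18,14)*5=70 best=176 → r--
[0,4] min(18,12)*4=48 best=176 → r--
[0,3] min(18,13)*3=39 best=176 → r--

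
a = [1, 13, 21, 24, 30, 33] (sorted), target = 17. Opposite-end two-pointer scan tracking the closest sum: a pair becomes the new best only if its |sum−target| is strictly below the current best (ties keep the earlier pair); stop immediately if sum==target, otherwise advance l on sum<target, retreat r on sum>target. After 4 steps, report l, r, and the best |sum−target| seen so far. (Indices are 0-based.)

l=0, r=1, best |Δ|=5

l=0 r=5: 1+33=34 d=17 *, r--
l=0 r=4: 1+30=31 d=14 *, r--
l=0 r=3: 1+24=25 d=8 *, r--
l=0 r=2: 1+21=22 d=5 *, r--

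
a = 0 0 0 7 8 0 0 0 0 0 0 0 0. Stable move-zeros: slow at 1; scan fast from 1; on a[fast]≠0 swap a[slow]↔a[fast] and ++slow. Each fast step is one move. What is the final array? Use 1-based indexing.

(s=1,f=1) a[fast]=0 → fast++
(s=1,f=2) a[fast]=0 → fast++
(s=1,f=3) a[fast]=0 → fast++
(s=1,f=4) a[fast]=7≠0 swap→a[1]=7 → slow++,fast++
(s=2,f=5) a[fast]=8≠0 swap→a[2]=8 → slow++,fast++
(s=3,f=6) a[fast]=0 → fast++
(s=3,f=7) a[fast]=0 → fast++
(s=3,f=8) a[fast]=0 → fast++
(s=3,f=9) a[fast]=0 → fast++
(s=3,f=10) a[fast]=0 → fast++
(s=3,f=11) a[fast]=0 → fast++
(s=3,f=12) a[fast]=0 → fast++
(s=3,f=13) a[fast]=0 → fast++

[7, 8, 0, 0, 0, 0, 0, 0, 0, 0, 0, 0, 0]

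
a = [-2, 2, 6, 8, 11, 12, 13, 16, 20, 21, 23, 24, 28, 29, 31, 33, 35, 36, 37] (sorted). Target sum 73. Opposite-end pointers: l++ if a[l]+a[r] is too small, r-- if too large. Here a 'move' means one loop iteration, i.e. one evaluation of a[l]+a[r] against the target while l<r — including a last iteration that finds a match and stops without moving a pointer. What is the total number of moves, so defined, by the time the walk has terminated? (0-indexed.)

18 moves

l=0 r=18: -2+37=35 <73, l++
l=1 r=18: 2+37=39 <73, l++
l=2 r=18: 6+37=43 <73, l++
l=3 r=18: 8+37=45 <73, l++
l=4 r=18: 11+37=48 <73, l++
l=5 r=18: 12+37=49 <73, l++
l=6 r=18: 13+37=50 <73, l++
l=7 r=18: 16+37=53 <73, l++
l=8 r=18: 20+37=57 <73, l++
l=9 r=18: 21+37=58 <73, l++
l=10 r=18: 23+37=60 <73, l++
l=11 r=18: 24+37=61 <73, l++
l=12 r=18: 28+37=65 <73, l++
l=13 r=18: 29+37=66 <73, l++
l=14 r=18: 31+37=68 <73, l++
l=15 r=18: 33+37=70 <73, l++
l=16 r=18: 35+37=72 <73, l++
l=17 r=18: 36+37=73, found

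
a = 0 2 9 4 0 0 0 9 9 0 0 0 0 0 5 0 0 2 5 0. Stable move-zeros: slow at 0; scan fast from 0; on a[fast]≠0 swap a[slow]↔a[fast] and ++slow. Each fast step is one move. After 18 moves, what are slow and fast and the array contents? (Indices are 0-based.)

slow=7, fast=18, a=[2, 9, 4, 9, 9, 5, 2, 0, 0, 0, 0, 0, 0, 0, 0, 0, 0, 0, 5, 0]

slow=0 fast=0: a[fast]=0, fast++
slow=0 fast=1: a[fast]=2≠0 swap→a[0]=2, slow++,fast++
slow=1 fast=2: a[fast]=9≠0 swap→a[1]=9, slow++,fast++
slow=2 fast=3: a[fast]=4≠0 swap→a[2]=4, slow++,fast++
slow=3 fast=4: a[fast]=0, fast++
slow=3 fast=5: a[fast]=0, fast++
slow=3 fast=6: a[fast]=0, fast++
slow=3 fast=7: a[fast]=9≠0 swap→a[3]=9, slow++,fast++
slow=4 fast=8: a[fast]=9≠0 swap→a[4]=9, slow++,fast++
slow=5 fast=9: a[fast]=0, fast++
slow=5 fast=10: a[fast]=0, fast++
slow=5 fast=11: a[fast]=0, fast++
slow=5 fast=12: a[fast]=0, fast++
slow=5 fast=13: a[fast]=0, fast++
slow=5 fast=14: a[fast]=5≠0 swap→a[5]=5, slow++,fast++
slow=6 fast=15: a[fast]=0, fast++
slow=6 fast=16: a[fast]=0, fast++
slow=6 fast=17: a[fast]=2≠0 swap→a[6]=2, slow++,fast++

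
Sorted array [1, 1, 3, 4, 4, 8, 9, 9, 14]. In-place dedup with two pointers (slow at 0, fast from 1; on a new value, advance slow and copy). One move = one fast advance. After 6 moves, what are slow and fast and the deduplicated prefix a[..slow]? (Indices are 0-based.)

slow=4, fast=7, prefix=[1, 3, 4, 8, 9]

(s=0,f=1) a[fast]=1=a[slow] dup → fast++
(s=0,f=2) a[fast]=3≠a[slow]=1 write a[1]=3 → slow++,fast++
(s=1,f=3) a[fast]=4≠a[slow]=3 write a[2]=4 → slow++,fast++
(s=2,f=4) a[fast]=4=a[slow] dup → fast++
(s=2,f=5) a[fast]=8≠a[slow]=4 write a[3]=8 → slow++,fast++
(s=3,f=6) a[fast]=9≠a[slow]=8 write a[4]=9 → slow++,fast++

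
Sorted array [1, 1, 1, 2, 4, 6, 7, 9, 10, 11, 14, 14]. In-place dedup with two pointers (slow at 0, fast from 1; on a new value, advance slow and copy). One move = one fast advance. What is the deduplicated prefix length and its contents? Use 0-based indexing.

length 9; prefix = [1, 2, 4, 6, 7, 9, 10, 11, 14]

slow=0 fast=1: a[fast]=1=a[slow] dup, fast++
slow=0 fast=2: a[fast]=1=a[slow] dup, fast++
slow=0 fast=3: a[fast]=2≠a[slow]=1 write a[1]=2, slow++,fast++
slow=1 fast=4: a[fast]=4≠a[slow]=2 write a[2]=4, slow++,fast++
slow=2 fast=5: a[fast]=6≠a[slow]=4 write a[3]=6, slow++,fast++
slow=3 fast=6: a[fast]=7≠a[slow]=6 write a[4]=7, slow++,fast++
slow=4 fast=7: a[fast]=9≠a[slow]=7 write a[5]=9, slow++,fast++
slow=5 fast=8: a[fast]=10≠a[slow]=9 write a[6]=10, slow++,fast++
slow=6 fast=9: a[fast]=11≠a[slow]=10 write a[7]=11, slow++,fast++
slow=7 fast=10: a[fast]=14≠a[slow]=11 write a[8]=14, slow++,fast++
slow=8 fast=11: a[fast]=14=a[slow] dup, fast++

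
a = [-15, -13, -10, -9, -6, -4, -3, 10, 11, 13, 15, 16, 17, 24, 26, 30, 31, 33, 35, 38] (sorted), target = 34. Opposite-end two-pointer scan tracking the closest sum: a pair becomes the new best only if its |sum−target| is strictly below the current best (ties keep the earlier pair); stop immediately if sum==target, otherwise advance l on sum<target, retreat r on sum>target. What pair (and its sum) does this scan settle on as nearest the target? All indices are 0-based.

pair (-4, 38) with sum 34 (|Δ|=0)

l=0 r=19: -15+38=23 d=11 *, l++
l=1 r=19: -13+38=25 d=9 *, l++
l=2 r=19: -10+38=28 d=6 *, l++
l=3 r=19: -9+38=29 d=5 *, l++
l=4 r=19: -6+38=32 d=2 *, l++
l=5 r=19: -4+38=34 d=0 *, stop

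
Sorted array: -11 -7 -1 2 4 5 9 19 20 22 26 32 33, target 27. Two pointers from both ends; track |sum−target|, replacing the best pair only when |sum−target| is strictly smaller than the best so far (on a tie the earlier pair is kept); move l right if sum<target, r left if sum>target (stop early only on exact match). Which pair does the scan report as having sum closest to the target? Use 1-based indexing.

pair (5, 22) with sum 27 (|Δ|=0)

[1,13] -11+33=22 d=5 * → l++
[2,13] -7+33=26 d=1 * → l++
[3,13] -1+33=32 d=5 → r--
[3,12] -1+32=31 d=4 → r--
[3,11] -1+26=25 d=2 → l++
[4,11] 2+26=28 d=1 → r--
[4,10] 2+22=24 d=3 → l++
[5,10] 4+22=26 d=1 → l++
[6,10] 5+22=27 d=0 * → stop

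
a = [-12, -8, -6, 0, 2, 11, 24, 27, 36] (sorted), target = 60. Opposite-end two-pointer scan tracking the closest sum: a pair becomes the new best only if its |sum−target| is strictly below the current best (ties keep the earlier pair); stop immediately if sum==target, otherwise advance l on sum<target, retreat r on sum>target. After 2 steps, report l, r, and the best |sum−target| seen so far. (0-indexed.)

l=0 r=8: -12+36=24 d=36 *, l++
l=1 r=8: -8+36=28 d=32 *, l++

l=2, r=8, best |Δ|=32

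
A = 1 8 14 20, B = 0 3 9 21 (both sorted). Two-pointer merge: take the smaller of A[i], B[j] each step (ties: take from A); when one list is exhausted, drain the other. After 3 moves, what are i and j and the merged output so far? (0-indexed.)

i=0 j=0: A[i]=1>B[j]=0 take 0, j++
i=0 j=1: A[i]=1<=B[j]=3 take 1, i++
i=1 j=1: A[i]=8>B[j]=3 take 3, j++

i=1, j=2, merged so far=[0, 1, 3]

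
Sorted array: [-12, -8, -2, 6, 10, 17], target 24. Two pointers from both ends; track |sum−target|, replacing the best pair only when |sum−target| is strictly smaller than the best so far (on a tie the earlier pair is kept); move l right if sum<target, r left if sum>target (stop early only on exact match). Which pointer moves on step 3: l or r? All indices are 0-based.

[0,5] -12+17=5 d=19 * → l++
[1,5] -8+17=9 d=15 * → l++
[2,5] -2+17=15 d=9 * → l++

l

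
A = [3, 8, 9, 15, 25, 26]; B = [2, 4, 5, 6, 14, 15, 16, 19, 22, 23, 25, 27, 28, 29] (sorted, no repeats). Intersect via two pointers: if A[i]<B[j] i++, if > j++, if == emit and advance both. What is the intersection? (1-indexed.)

intersection = [15, 25]

i=1 j=1: 3>2, j++
i=1 j=2: 3<4, i++
i=2 j=2: 8>4, j++
i=2 j=3: 8>5, j++
i=2 j=4: 8>6, j++
i=2 j=5: 8<14, i++
i=3 j=5: 9<14, i++
i=4 j=5: 15>14, j++
i=4 j=6: 15==15 emit, i++,j++
i=5 j=7: 25>16, j++
i=5 j=8: 25>19, j++
i=5 j=9: 25>22, j++
i=5 j=10: 25>23, j++
i=5 j=11: 25==25 emit, i++,j++
i=6 j=12: 26<27, i++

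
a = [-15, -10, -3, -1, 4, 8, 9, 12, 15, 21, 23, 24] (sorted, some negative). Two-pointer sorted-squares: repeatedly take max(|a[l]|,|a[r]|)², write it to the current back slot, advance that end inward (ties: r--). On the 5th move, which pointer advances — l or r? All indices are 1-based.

[1,12] |-15|<=|24| out[12]=576 → r--
[1,11] |-15|<=|23| out[11]=529 → r--
[1,10] |-15|<=|21| out[10]=441 → r--
[1,9] |-15|<=|15| out[9]=225 → r--
[1,8] |-15|>|12| out[8]=225 → l++

l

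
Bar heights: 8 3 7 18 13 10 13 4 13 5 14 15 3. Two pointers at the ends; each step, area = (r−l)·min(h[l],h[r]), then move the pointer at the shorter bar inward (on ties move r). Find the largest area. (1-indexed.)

max area = 120

[1,13] min(8,3)*12=36 best=36 * → r--
[1,12] min(8,15)*11=88 best=88 * → l++
[2,12] min(3,15)*10=30 best=88 → l++
[3,12] min(7,15)*9=63 best=88 → l++
[4,12] min(18,15)*8=120 best=120 * → r--
[4,11] min(18,14)*7=98 best=120 → r--
[4,10] min(18,5)*6=30 best=120 → r--
[4,9] min(18,13)*5=65 best=120 → r--
[4,8] min(18,4)*4=16 best=120 → r--
[4,7] min(18,13)*3=39 best=120 → r--
[4,6] min(18,10)*2=20 best=120 → r--
[4,5] min(18,13)*1=13 best=120 → r--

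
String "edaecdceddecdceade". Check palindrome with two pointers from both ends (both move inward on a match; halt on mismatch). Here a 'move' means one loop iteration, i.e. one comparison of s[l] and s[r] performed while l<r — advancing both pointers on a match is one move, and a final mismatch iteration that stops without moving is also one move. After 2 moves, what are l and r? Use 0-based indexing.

l=2, r=15

l=0 r=17: 'e'=='e', l++,r--
l=1 r=16: 'd'=='d', l++,r--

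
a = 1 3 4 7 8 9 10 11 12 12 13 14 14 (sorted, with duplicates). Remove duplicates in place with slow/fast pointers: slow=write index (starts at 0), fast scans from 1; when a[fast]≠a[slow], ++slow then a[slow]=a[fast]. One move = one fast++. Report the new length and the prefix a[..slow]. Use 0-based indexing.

length 11; prefix = [1, 3, 4, 7, 8, 9, 10, 11, 12, 13, 14]

(s=0,f=1) a[fast]=3≠a[slow]=1 write a[1]=3 → slow++,fast++
(s=1,f=2) a[fast]=4≠a[slow]=3 write a[2]=4 → slow++,fast++
(s=2,f=3) a[fast]=7≠a[slow]=4 write a[3]=7 → slow++,fast++
(s=3,f=4) a[fast]=8≠a[slow]=7 write a[4]=8 → slow++,fast++
(s=4,f=5) a[fast]=9≠a[slow]=8 write a[5]=9 → slow++,fast++
(s=5,f=6) a[fast]=10≠a[slow]=9 write a[6]=10 → slow++,fast++
(s=6,f=7) a[fast]=11≠a[slow]=10 write a[7]=11 → slow++,fast++
(s=7,f=8) a[fast]=12≠a[slow]=11 write a[8]=12 → slow++,fast++
(s=8,f=9) a[fast]=12=a[slow] dup → fast++
(s=8,f=10) a[fast]=13≠a[slow]=12 write a[9]=13 → slow++,fast++
(s=9,f=11) a[fast]=14≠a[slow]=13 write a[10]=14 → slow++,fast++
(s=10,f=12) a[fast]=14=a[slow] dup → fast++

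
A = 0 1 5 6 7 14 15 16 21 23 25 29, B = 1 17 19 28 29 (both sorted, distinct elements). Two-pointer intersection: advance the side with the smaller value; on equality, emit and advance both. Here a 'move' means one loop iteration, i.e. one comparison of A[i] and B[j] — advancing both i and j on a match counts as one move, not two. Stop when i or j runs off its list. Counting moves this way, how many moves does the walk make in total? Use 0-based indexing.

[i=0,j=0] 0<1 → i++
[i=1,j=0] 1==1 emit → i++,j++
[i=2,j=1] 5<17 → i++
[i=3,j=1] 6<17 → i++
[i=4,j=1] 7<17 → i++
[i=5,j=1] 14<17 → i++
[i=6,j=1] 15<17 → i++
[i=7,j=1] 16<17 → i++
[i=8,j=1] 21>17 → j++
[i=8,j=2] 21>19 → j++
[i=8,j=3] 21<28 → i++
[i=9,j=3] 23<28 → i++
[i=10,j=3] 25<28 → i++
[i=11,j=3] 29>28 → j++
[i=11,j=4] 29==29 emit → i++,j++

15 moves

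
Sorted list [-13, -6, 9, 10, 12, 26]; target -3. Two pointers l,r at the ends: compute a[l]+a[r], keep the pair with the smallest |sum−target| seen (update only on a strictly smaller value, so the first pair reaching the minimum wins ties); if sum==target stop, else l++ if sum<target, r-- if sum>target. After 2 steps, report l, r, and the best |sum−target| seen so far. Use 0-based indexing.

l=0 r=5: -13+26=13 d=16 *, r--
l=0 r=4: -13+12=-1 d=2 *, r--

l=0, r=3, best |Δ|=2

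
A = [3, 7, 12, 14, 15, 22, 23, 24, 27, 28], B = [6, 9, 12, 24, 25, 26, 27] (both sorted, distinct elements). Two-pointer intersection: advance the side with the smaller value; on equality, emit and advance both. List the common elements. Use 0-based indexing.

intersection = [12, 24, 27]

i=0 j=0: 3<6, i++
i=1 j=0: 7>6, j++
i=1 j=1: 7<9, i++
i=2 j=1: 12>9, j++
i=2 j=2: 12==12 emit, i++,j++
i=3 j=3: 14<24, i++
i=4 j=3: 15<24, i++
i=5 j=3: 22<24, i++
i=6 j=3: 23<24, i++
i=7 j=3: 24==24 emit, i++,j++
i=8 j=4: 27>25, j++
i=8 j=5: 27>26, j++
i=8 j=6: 27==27 emit, i++,j++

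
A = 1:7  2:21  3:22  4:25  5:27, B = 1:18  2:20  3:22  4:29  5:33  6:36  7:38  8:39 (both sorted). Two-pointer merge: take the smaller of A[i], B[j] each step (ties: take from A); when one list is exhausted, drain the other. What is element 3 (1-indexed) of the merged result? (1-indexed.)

i=1 j=1: A[i]=7<=B[j]=18 take 7, i++
i=2 j=1: A[i]=21>B[j]=18 take 18, j++
i=2 j=2: A[i]=21>B[j]=20 take 20, j++
i=2 j=3: A[i]=21<=B[j]=22 take 21, i++
i=3 j=3: A[i]=22<=B[j]=22 take 22, i++
i=4 j=3: A[i]=25>B[j]=22 take 22, j++
i=4 j=4: A[i]=25<=B[j]=29 take 25, i++
i=5 j=4: A[i]=27<=B[j]=29 take 27, i++
i=6 j=4: A done, take B[j]=29, j++
i=6 j=5: A done, take B[j]=33, j++
i=6 j=6: A done, take B[j]=36, j++
i=6 j=7: A done, take B[j]=38, j++
i=6 j=8: A done, take B[j]=39, j++

merged[3] = 20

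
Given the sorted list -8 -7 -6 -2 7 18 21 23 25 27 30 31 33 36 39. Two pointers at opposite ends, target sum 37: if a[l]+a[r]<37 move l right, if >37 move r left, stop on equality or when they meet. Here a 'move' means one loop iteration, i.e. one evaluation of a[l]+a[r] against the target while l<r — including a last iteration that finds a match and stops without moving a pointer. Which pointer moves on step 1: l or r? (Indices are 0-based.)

l=0 r=14: -8+39=31 <37, l++

l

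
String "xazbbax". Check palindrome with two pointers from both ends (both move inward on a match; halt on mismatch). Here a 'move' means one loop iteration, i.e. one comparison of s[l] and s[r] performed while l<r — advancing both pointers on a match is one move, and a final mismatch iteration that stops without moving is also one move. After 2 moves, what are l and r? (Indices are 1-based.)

l=3, r=5

[1,7] 'x'=='x' → l++,r--
[2,6] 'a'=='a' → l++,r--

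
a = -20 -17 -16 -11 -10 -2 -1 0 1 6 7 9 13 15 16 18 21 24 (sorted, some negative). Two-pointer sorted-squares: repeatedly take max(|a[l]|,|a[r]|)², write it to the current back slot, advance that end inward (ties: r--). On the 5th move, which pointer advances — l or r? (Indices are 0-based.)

l

[0,17] |-20|<=|24| out[17]=576 → r--
[0,16] |-20|<=|21| out[16]=441 → r--
[0,15] |-20|>|18| out[15]=400 → l++
[1,15] |-17|<=|18| out[14]=324 → r--
[1,14] |-17|>|16| out[13]=289 → l++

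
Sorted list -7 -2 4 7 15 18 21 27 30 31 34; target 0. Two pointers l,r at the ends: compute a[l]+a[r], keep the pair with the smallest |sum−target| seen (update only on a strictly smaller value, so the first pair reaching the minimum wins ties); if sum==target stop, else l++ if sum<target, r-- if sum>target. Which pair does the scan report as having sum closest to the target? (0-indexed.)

[0,10] -7+34=27 d=27 * → r--
[0,9] -7+31=24 d=24 * → r--
[0,8] -7+30=23 d=23 * → r--
[0,7] -7+27=20 d=20 * → r--
[0,6] -7+21=14 d=14 * → r--
[0,5] -7+18=11 d=11 * → r--
[0,4] -7+15=8 d=8 * → r--
[0,3] -7+7=0 d=0 * → stop

pair (-7, 7) with sum 0 (|Δ|=0)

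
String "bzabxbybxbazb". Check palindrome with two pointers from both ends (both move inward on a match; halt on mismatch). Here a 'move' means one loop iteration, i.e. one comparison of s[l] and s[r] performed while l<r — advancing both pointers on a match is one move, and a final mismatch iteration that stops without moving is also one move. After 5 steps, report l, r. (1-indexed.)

l=6, r=8

l=1 r=13: 'b'=='b', l++,r--
l=2 r=12: 'z'=='z', l++,r--
l=3 r=11: 'a'=='a', l++,r--
l=4 r=10: 'b'=='b', l++,r--
l=5 r=9: 'x'=='x', l++,r--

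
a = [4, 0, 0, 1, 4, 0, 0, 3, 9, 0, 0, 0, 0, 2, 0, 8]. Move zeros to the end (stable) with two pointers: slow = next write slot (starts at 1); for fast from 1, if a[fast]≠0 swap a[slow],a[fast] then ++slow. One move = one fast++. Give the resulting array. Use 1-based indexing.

slow=1 fast=1: a[fast]=4≠0 swap→a[1]=4, slow++,fast++
slow=2 fast=2: a[fast]=0, fast++
slow=2 fast=3: a[fast]=0, fast++
slow=2 fast=4: a[fast]=1≠0 swap→a[2]=1, slow++,fast++
slow=3 fast=5: a[fast]=4≠0 swap→a[3]=4, slow++,fast++
slow=4 fast=6: a[fast]=0, fast++
slow=4 fast=7: a[fast]=0, fast++
slow=4 fast=8: a[fast]=3≠0 swap→a[4]=3, slow++,fast++
slow=5 fast=9: a[fast]=9≠0 swap→a[5]=9, slow++,fast++
slow=6 fast=10: a[fast]=0, fast++
slow=6 fast=11: a[fast]=0, fast++
slow=6 fast=12: a[fast]=0, fast++
slow=6 fast=13: a[fast]=0, fast++
slow=6 fast=14: a[fast]=2≠0 swap→a[6]=2, slow++,fast++
slow=7 fast=15: a[fast]=0, fast++
slow=7 fast=16: a[fast]=8≠0 swap→a[7]=8, slow++,fast++

[4, 1, 4, 3, 9, 2, 8, 0, 0, 0, 0, 0, 0, 0, 0, 0]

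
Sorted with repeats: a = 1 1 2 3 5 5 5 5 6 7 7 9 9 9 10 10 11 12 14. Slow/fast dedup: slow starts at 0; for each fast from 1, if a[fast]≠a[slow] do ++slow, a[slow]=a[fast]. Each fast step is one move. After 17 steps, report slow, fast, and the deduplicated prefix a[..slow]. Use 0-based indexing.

slow=9, fast=18, prefix=[1, 2, 3, 5, 6, 7, 9, 10, 11, 12]

slow=0 fast=1: a[fast]=1=a[slow] dup, fast++
slow=0 fast=2: a[fast]=2≠a[slow]=1 write a[1]=2, slow++,fast++
slow=1 fast=3: a[fast]=3≠a[slow]=2 write a[2]=3, slow++,fast++
slow=2 fast=4: a[fast]=5≠a[slow]=3 write a[3]=5, slow++,fast++
slow=3 fast=5: a[fast]=5=a[slow] dup, fast++
slow=3 fast=6: a[fast]=5=a[slow] dup, fast++
slow=3 fast=7: a[fast]=5=a[slow] dup, fast++
slow=3 fast=8: a[fast]=6≠a[slow]=5 write a[4]=6, slow++,fast++
slow=4 fast=9: a[fast]=7≠a[slow]=6 write a[5]=7, slow++,fast++
slow=5 fast=10: a[fast]=7=a[slow] dup, fast++
slow=5 fast=11: a[fast]=9≠a[slow]=7 write a[6]=9, slow++,fast++
slow=6 fast=12: a[fast]=9=a[slow] dup, fast++
slow=6 fast=13: a[fast]=9=a[slow] dup, fast++
slow=6 fast=14: a[fast]=10≠a[slow]=9 write a[7]=10, slow++,fast++
slow=7 fast=15: a[fast]=10=a[slow] dup, fast++
slow=7 fast=16: a[fast]=11≠a[slow]=10 write a[8]=11, slow++,fast++
slow=8 fast=17: a[fast]=12≠a[slow]=11 write a[9]=12, slow++,fast++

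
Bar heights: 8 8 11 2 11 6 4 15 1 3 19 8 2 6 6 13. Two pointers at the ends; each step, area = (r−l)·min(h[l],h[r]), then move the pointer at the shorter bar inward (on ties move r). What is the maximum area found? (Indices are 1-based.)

l=1 r=16: min(8,13)*15=120 best=120 *, l++
l=2 r=16: min(8,13)*14=112 best=120, l++
l=3 r=16: min(11,13)*13=143 best=143 *, l++
l=4 r=16: min(2,13)*12=24 best=143, l++
l=5 r=16: min(11,13)*11=121 best=143, l++
l=6 r=16: min(6,13)*10=60 best=143, l++
l=7 r=16: min(4,13)*9=36 best=143, l++
l=8 r=16: min(15,13)*8=104 best=143, r--
l=8 r=15: min(15,6)*7=42 best=143, r--
l=8 r=14: min(15,6)*6=36 best=143, r--
l=8 r=13: min(15,2)*5=10 best=143, r--
l=8 r=12: min(15,8)*4=32 best=143, r--
l=8 r=11: min(15,19)*3=45 best=143, l++
l=9 r=11: min(1,19)*2=2 best=143, l++
l=10 r=11: min(3,19)*1=3 best=143, l++

max area = 143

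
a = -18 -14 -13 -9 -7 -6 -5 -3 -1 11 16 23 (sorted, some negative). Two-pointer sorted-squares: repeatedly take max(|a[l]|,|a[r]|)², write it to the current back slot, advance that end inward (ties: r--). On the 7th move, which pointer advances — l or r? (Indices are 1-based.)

l

[1,12] |-18|<=|23| out[12]=529 → r--
[1,11] |-18|>|16| out[11]=324 → l++
[2,11] |-14|<=|16| out[10]=256 → r--
[2,10] |-14|>|11| out[9]=196 → l++
[3,10] |-13|>|11| out[8]=169 → l++
[4,10] |-9|<=|11| out[7]=121 → r--
[4,9] |-9|>|-1| out[6]=81 → l++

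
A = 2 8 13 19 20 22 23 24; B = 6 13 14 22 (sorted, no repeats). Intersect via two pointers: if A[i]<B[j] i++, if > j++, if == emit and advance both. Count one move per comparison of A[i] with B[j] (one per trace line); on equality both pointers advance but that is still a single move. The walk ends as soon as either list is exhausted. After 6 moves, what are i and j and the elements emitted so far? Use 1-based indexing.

i=1 j=1: 2<6, i++
i=2 j=1: 8>6, j++
i=2 j=2: 8<13, i++
i=3 j=2: 13==13 emit, i++,j++
i=4 j=3: 19>14, j++
i=4 j=4: 19<22, i++

i=5, j=4, emitted=[13]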